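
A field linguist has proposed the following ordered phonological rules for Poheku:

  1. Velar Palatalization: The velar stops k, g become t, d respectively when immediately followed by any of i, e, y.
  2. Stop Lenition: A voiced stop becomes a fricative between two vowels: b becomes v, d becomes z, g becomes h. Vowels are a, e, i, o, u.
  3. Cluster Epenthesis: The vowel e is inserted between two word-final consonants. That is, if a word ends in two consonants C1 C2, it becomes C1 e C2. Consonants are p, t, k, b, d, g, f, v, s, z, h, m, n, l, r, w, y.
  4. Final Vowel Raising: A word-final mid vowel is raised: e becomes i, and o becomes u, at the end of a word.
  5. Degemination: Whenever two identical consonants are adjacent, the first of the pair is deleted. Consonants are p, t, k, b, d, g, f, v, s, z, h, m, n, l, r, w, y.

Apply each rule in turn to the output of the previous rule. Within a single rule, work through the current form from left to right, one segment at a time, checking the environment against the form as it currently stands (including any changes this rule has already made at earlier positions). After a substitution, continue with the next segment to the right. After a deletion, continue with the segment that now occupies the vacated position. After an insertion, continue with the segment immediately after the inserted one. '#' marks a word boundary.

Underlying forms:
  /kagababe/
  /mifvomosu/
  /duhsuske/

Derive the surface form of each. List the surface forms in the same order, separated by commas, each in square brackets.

/kagababe/:
  1 Velar Palatalization: no change — [kagababe]
  2 Stop Lenition: [kagababe] → [kahavave]
  3 Cluster Epenthesis: no change — [kahavave]
  4 Final Vowel Raising: [kahavave] → [kahavavi]
  5 Degemination: no change — [kahavavi]
/mifvomosu/:
  1 Velar Palatalization: no change — [mifvomosu]
  2 Stop Lenition: no change — [mifvomosu]
  3 Cluster Epenthesis: no change — [mifvomosu]
  4 Final Vowel Raising: no change — [mifvomosu]
  5 Degemination: no change — [mifvomosu]
/duhsuske/:
  1 Velar Palatalization: [duhsuske] → [duhsuste]
  2 Stop Lenition: no change — [duhsuste]
  3 Cluster Epenthesis: no change — [duhsuste]
  4 Final Vowel Raising: [duhsuste] → [duhsusti]
  5 Degemination: no change — [duhsusti]

[kahavavi], [mifvomosu], [duhsusti]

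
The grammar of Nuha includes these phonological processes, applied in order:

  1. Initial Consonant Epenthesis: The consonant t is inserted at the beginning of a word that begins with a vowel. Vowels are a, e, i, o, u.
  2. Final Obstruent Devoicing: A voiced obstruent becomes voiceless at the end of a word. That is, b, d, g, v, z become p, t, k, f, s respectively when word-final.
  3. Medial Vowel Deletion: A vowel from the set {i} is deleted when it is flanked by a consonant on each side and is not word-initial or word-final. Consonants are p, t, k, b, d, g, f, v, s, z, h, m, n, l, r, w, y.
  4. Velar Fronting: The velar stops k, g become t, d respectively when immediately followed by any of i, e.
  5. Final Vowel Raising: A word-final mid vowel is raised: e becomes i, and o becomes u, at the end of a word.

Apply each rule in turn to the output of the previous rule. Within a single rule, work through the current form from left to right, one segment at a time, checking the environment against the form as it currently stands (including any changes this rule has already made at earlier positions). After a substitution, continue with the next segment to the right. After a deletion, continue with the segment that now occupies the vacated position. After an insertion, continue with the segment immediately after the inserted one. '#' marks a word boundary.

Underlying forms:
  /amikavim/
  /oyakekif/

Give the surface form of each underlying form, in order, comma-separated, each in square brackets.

/amikavim/:
  1 Initial Consonant Epenthesis: [amikavim] → [tamikavim]
  2 Final Obstruent Devoicing: no change — [tamikavim]
  3 Medial Vowel Deletion: [tamikavim] → [tamkavm]
  4 Velar Fronting: no change — [tamkavm]
  5 Final Vowel Raising: no change — [tamkavm]
/oyakekif/:
  1 Initial Consonant Epenthesis: [oyakekif] → [toyakekif]
  2 Final Obstruent Devoicing: no change — [toyakekif]
  3 Medial Vowel Deletion: [toyakekif] → [toyakekf]
  4 Velar Fronting: [toyakekf] → [toyatekf]
  5 Final Vowel Raising: no change — [toyatekf]

[tamkavm], [toyatekf]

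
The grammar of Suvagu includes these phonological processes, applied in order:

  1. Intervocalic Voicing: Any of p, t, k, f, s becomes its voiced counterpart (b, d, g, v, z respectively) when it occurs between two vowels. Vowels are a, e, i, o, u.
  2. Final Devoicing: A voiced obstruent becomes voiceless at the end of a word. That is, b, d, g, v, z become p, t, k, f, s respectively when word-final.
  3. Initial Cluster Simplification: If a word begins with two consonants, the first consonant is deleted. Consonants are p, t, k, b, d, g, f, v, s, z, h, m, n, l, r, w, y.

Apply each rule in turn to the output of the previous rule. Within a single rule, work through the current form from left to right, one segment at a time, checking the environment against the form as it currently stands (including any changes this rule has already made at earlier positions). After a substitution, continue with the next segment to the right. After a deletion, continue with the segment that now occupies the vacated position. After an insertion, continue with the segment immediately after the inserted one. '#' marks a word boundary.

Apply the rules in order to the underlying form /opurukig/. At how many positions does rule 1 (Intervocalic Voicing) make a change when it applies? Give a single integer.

2

1 Intervocalic Voicing: [opurukig] → [oburugig]
2 Final Devoicing: [oburugig] → [oburugik]
3 Initial Cluster Simplification: no change — [oburugik]
Rule 1 changed 2 position(s).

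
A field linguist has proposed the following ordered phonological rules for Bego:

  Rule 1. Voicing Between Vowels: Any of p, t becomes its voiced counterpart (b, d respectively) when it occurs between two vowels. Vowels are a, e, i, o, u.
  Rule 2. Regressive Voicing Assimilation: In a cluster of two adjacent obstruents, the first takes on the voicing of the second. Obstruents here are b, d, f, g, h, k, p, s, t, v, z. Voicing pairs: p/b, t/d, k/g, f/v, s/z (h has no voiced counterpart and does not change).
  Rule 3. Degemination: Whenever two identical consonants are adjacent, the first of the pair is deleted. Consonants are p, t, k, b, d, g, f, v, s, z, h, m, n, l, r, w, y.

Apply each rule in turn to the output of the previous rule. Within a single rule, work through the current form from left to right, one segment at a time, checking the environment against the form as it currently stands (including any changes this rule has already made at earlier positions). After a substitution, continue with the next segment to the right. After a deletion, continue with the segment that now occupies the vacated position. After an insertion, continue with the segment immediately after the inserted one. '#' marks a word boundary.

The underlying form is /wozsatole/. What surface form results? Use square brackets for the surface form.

[wosadole]

Rule 1 Voicing Between Vowels: [wozsatole] → [wozsadole]
Rule 2 Regressive Voicing Assimilation: [wozsadole] → [wossadole]
Rule 3 Degemination: [wossadole] → [wosadole]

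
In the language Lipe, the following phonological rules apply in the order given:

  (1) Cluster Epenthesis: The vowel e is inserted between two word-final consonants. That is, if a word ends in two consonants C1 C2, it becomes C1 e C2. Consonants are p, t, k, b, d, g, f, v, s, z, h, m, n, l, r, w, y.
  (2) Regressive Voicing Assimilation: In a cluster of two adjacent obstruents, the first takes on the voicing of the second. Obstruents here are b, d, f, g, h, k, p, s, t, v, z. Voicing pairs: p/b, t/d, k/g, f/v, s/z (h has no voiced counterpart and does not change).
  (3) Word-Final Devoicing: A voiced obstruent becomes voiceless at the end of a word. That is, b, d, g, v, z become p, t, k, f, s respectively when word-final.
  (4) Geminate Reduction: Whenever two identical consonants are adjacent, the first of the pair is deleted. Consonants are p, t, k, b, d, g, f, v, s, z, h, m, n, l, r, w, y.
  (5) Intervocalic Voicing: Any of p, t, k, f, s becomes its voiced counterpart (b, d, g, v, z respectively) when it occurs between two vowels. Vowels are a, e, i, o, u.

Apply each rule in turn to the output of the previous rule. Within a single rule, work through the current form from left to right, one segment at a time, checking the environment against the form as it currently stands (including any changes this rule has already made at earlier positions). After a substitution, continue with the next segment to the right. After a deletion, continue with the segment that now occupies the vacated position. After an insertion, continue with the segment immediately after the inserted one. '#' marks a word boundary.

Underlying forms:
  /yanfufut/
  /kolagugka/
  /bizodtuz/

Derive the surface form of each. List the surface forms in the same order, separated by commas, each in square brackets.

/yanfufut/:
  (1) Cluster Epenthesis: no change — [yanfufut]
  (2) Regressive Voicing Assimilation: no change — [yanfufut]
  (3) Word-Final Devoicing: no change — [yanfufut]
  (4) Geminate Reduction: no change — [yanfufut]
  (5) Intervocalic Voicing: [yanfufut] → [yanfuvut]
/kolagugka/:
  (1) Cluster Epenthesis: no change — [kolagugka]
  (2) Regressive Voicing Assimilation: [kolagugka] → [kolagukka]
  (3) Word-Final Devoicing: no change — [kolagukka]
  (4) Geminate Reduction: [kolagukka] → [kolaguka]
  (5) Intervocalic Voicing: [kolaguka] → [kolaguga]
/bizodtuz/:
  (1) Cluster Epenthesis: no change — [bizodtuz]
  (2) Regressive Voicing Assimilation: [bizodtuz] → [bizottuz]
  (3) Word-Final Devoicing: [bizottuz] → [bizottus]
  (4) Geminate Reduction: [bizottus] → [bizotus]
  (5) Intervocalic Voicing: [bizotus] → [bizodus]

[yanfuvut], [kolaguga], [bizodus]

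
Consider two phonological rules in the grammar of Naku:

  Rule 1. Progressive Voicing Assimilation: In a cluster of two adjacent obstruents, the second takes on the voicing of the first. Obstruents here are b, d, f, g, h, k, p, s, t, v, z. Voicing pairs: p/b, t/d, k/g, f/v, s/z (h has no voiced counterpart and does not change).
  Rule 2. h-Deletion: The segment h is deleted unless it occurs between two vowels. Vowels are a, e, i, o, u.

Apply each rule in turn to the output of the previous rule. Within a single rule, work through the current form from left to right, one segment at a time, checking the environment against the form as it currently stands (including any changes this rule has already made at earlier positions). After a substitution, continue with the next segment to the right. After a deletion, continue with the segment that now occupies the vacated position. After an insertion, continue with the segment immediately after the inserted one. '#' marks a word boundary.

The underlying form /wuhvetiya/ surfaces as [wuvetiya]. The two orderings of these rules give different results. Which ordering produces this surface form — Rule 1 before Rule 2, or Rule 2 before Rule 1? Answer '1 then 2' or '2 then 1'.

2 then 1

Order 1 then 2:
  1 Progressive Voicing Assimilation: [wuhvetiya] → [wuhfetiya]
  2 h-Deletion: [wuhfetiya] → [wufetiya]
  result: [wufetiya]
Order 2 then 1:
  2 h-Deletion: [wuhvetiya] → [wuvetiya]
  1 Progressive Voicing Assimilation: no change — [wuvetiya]
  result: [wuvetiya]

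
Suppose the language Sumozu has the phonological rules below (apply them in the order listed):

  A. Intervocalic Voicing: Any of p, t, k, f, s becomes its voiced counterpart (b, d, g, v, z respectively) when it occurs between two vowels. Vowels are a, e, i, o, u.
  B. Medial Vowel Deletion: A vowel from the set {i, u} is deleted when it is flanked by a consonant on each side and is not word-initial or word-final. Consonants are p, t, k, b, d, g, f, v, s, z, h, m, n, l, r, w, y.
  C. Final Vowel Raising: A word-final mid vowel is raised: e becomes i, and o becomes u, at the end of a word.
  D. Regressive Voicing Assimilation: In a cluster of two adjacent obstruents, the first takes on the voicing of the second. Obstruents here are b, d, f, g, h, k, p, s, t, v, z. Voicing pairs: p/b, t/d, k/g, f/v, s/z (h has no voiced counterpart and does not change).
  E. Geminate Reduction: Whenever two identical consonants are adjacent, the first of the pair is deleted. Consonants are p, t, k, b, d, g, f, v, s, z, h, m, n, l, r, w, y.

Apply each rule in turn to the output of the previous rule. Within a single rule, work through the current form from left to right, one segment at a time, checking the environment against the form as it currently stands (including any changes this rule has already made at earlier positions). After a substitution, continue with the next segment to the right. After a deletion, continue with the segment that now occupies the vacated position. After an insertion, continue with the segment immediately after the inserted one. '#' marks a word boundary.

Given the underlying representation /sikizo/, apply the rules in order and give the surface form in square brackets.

[zgzu]

A Intervocalic Voicing: [sikizo] → [sigizo]
B Medial Vowel Deletion: [sigizo] → [sgzo]
C Final Vowel Raising: [sgzo] → [sgzu]
D Regressive Voicing Assimilation: [sgzu] → [zgzu]
E Geminate Reduction: no change — [zgzu]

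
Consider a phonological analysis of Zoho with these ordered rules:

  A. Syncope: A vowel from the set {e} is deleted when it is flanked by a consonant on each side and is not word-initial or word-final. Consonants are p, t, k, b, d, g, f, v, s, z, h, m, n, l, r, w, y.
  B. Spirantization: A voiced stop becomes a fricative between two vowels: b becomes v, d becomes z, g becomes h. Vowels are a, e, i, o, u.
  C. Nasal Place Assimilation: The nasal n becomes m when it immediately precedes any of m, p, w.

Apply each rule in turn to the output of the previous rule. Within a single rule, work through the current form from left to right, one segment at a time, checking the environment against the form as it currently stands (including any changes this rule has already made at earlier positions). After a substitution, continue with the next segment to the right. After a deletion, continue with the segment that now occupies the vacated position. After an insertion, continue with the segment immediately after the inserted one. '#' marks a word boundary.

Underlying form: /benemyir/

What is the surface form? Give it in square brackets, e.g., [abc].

[bmmyir]

A Syncope: [benemyir] → [bnmyir]
B Spirantization: no change — [bnmyir]
C Nasal Place Assimilation: [bnmyir] → [bmmyir]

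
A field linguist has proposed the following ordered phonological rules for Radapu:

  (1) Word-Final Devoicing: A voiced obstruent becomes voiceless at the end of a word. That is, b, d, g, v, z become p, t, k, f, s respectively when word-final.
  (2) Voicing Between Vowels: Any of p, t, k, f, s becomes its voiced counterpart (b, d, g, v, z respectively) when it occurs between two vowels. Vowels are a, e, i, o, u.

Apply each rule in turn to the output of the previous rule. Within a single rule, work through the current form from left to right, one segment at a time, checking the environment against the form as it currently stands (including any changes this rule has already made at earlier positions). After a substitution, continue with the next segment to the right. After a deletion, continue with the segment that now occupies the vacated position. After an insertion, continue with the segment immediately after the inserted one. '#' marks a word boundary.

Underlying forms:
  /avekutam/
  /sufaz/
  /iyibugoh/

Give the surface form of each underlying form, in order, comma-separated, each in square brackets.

/avekutam/:
  (1) Word-Final Devoicing: no change — [avekutam]
  (2) Voicing Between Vowels: [avekutam] → [avegudam]
/sufaz/:
  (1) Word-Final Devoicing: [sufaz] → [sufas]
  (2) Voicing Between Vowels: [sufas] → [suvas]
/iyibugoh/:
  (1) Word-Final Devoicing: no change — [iyibugoh]
  (2) Voicing Between Vowels: no change — [iyibugoh]

[avegudam], [suvas], [iyibugoh]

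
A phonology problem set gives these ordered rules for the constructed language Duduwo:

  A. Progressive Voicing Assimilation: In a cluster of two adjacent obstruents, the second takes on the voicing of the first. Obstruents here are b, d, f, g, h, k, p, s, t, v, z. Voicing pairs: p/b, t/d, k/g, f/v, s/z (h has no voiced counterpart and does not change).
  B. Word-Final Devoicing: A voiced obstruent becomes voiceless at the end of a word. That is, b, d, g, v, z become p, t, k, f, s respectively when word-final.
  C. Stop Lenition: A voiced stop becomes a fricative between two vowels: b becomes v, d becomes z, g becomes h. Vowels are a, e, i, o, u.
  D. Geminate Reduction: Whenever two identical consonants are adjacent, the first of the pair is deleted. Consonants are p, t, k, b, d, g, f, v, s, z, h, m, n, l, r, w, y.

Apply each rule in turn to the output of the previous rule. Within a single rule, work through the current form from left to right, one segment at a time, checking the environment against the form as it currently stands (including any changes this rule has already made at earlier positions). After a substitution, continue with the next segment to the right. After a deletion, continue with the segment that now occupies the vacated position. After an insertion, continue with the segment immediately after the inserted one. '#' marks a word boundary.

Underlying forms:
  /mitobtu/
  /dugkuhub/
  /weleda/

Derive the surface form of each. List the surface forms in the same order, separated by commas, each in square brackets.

/mitobtu/:
  A Progressive Voicing Assimilation: [mitobtu] → [mitobdu]
  B Word-Final Devoicing: no change — [mitobdu]
  C Stop Lenition: no change — [mitobdu]
  D Geminate Reduction: no change — [mitobdu]
/dugkuhub/:
  A Progressive Voicing Assimilation: [dugkuhub] → [dugguhub]
  B Word-Final Devoicing: [dugguhub] → [dugguhup]
  C Stop Lenition: no change — [dugguhup]
  D Geminate Reduction: [dugguhup] → [duguhup]
/weleda/:
  A Progressive Voicing Assimilation: no change — [weleda]
  B Word-Final Devoicing: no change — [weleda]
  C Stop Lenition: [weleda] → [weleza]
  D Geminate Reduction: no change — [weleza]

[mitobdu], [duguhup], [weleza]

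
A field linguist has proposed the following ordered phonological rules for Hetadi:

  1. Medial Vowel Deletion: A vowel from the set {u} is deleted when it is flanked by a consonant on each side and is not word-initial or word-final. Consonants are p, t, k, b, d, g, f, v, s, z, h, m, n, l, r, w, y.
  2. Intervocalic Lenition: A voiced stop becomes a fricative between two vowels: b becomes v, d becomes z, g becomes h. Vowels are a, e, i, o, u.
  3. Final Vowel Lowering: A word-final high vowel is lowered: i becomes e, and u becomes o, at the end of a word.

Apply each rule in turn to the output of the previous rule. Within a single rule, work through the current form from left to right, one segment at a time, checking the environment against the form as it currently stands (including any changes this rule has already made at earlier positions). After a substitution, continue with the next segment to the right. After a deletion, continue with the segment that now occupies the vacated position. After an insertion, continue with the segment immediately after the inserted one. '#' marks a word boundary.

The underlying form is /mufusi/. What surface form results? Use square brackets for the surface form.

1 Medial Vowel Deletion: [mufusi] → [mfsi]
2 Intervocalic Lenition: no change — [mfsi]
3 Final Vowel Lowering: [mfsi] → [mfse]

[mfse]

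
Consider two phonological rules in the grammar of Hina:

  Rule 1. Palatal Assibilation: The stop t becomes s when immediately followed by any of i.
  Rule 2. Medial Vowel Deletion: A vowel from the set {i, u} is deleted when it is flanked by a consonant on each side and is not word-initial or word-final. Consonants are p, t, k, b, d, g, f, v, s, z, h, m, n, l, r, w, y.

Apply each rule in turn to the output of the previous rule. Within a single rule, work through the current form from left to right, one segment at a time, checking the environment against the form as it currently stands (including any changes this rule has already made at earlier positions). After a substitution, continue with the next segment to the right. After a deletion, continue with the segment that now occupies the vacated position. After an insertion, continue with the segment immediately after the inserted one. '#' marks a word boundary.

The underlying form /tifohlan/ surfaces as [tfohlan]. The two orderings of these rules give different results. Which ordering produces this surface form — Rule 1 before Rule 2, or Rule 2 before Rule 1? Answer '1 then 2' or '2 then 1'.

Order 1 then 2:
  1 Palatal Assibilation: [tifohlan] → [sifohlan]
  2 Medial Vowel Deletion: [sifohlan] → [sfohlan]
  result: [sfohlan]
Order 2 then 1:
  2 Medial Vowel Deletion: [tifohlan] → [tfohlan]
  1 Palatal Assibilation: no change — [tfohlan]
  result: [tfohlan]

2 then 1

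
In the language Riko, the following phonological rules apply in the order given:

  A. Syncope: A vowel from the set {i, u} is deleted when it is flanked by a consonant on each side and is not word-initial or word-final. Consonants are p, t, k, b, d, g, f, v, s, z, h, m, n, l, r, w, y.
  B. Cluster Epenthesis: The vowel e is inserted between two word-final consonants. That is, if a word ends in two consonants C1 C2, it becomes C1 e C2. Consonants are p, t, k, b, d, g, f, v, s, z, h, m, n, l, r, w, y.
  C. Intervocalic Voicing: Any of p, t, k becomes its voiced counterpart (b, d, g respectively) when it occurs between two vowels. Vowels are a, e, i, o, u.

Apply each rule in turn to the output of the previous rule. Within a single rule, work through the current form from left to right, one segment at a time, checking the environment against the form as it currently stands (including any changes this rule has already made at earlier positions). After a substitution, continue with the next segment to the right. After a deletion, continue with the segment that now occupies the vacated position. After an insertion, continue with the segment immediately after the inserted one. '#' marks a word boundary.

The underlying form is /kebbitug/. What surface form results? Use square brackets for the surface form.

A Syncope: [kebbitug] → [kebbtg]
B Cluster Epenthesis: [kebbtg] → [kebbteg]
C Intervocalic Voicing: no change — [kebbteg]

[kebbteg]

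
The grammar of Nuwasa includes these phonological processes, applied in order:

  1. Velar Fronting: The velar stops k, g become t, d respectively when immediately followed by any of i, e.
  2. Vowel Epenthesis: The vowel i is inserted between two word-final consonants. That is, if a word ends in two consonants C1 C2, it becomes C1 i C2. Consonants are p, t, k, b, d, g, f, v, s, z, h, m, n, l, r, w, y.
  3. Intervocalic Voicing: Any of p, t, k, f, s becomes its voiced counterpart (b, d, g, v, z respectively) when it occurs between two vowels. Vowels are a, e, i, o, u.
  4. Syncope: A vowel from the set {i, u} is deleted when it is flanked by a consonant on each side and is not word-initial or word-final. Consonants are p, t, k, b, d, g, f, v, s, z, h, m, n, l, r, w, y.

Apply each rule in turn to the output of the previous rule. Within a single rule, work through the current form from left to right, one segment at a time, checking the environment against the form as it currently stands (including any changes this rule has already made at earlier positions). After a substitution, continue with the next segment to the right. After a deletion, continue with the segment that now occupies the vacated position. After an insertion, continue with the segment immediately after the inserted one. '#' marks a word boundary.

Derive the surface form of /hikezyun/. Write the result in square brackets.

[hdezyn]

1 Velar Fronting: [hikezyun] → [hitezyun]
2 Vowel Epenthesis: no change — [hitezyun]
3 Intervocalic Voicing: [hitezyun] → [hidezyun]
4 Syncope: [hidezyun] → [hdezyn]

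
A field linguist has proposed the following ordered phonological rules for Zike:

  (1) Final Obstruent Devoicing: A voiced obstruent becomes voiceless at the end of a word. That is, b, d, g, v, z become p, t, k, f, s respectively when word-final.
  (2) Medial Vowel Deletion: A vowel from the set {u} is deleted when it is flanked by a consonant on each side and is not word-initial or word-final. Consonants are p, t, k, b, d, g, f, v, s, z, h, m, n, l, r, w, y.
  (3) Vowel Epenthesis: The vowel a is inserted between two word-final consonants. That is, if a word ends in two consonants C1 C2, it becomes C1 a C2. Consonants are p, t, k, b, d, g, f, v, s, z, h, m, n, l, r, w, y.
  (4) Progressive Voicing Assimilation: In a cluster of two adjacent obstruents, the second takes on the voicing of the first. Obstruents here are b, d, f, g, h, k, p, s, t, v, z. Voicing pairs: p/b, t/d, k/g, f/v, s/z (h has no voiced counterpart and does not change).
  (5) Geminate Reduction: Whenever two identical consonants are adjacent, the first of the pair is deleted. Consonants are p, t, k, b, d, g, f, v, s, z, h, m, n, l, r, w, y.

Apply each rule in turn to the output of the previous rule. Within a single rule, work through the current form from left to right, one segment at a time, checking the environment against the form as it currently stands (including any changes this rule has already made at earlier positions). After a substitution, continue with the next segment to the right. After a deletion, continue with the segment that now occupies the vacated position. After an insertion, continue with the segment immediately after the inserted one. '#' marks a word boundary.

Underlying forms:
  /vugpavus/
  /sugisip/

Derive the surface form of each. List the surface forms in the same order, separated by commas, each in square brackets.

/vugpavus/:
  (1) Final Obstruent Devoicing: no change — [vugpavus]
  (2) Medial Vowel Deletion: [vugpavus] → [vgpavs]
  (3) Vowel Epenthesis: [vgpavs] → [vgpavas]
  (4) Progressive Voicing Assimilation: [vgpavas] → [vgbavas]
  (5) Geminate Reduction: no change — [vgbavas]
/sugisip/:
  (1) Final Obstruent Devoicing: no change — [sugisip]
  (2) Medial Vowel Deletion: [sugisip] → [sgisip]
  (3) Vowel Epenthesis: no change — [sgisip]
  (4) Progressive Voicing Assimilation: [sgisip] → [skisip]
  (5) Geminate Reduction: no change — [skisip]

[vgbavas], [skisip]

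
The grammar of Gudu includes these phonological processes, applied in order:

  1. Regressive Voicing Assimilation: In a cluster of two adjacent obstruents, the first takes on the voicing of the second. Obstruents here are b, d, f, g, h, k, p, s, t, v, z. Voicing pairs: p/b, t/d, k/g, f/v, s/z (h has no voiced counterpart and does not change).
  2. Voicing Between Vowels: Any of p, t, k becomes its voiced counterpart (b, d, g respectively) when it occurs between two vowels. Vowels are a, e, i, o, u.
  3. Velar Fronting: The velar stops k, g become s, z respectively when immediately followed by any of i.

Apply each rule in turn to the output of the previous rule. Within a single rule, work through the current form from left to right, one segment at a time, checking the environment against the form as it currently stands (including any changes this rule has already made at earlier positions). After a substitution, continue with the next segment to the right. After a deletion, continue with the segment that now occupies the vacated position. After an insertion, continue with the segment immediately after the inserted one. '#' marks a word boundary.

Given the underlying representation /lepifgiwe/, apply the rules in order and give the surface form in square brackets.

1 Regressive Voicing Assimilation: [lepifgiwe] → [lepivgiwe]
2 Voicing Between Vowels: [lepivgiwe] → [lebivgiwe]
3 Velar Fronting: [lebivgiwe] → [lebivziwe]

[lebivziwe]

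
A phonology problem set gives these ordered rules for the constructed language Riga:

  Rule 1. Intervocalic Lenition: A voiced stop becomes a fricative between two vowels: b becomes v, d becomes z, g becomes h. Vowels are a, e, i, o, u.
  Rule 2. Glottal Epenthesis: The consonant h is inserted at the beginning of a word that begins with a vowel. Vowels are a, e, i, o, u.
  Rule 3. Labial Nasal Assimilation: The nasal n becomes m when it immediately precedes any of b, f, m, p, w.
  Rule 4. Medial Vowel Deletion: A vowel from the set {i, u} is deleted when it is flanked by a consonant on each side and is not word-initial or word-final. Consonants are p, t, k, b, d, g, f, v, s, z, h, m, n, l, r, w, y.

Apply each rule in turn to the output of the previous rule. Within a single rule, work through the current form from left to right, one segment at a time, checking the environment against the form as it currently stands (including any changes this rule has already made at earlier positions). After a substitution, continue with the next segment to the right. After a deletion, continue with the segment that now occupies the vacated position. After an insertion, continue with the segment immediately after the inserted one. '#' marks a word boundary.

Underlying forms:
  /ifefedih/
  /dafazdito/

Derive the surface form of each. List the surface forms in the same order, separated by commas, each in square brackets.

[hfefezh], [dafazdto]

/ifefedih/:
  Rule 1 Intervocalic Lenition: [ifefedih] → [ifefezih]
  Rule 2 Glottal Epenthesis: [ifefezih] → [hifefezih]
  Rule 3 Labial Nasal Assimilation: no change — [hifefezih]
  Rule 4 Medial Vowel Deletion: [hifefezih] → [hfefezh]
/dafazdito/:
  Rule 1 Intervocalic Lenition: no change — [dafazdito]
  Rule 2 Glottal Epenthesis: no change — [dafazdito]
  Rule 3 Labial Nasal Assimilation: no change — [dafazdito]
  Rule 4 Medial Vowel Deletion: [dafazdito] → [dafazdto]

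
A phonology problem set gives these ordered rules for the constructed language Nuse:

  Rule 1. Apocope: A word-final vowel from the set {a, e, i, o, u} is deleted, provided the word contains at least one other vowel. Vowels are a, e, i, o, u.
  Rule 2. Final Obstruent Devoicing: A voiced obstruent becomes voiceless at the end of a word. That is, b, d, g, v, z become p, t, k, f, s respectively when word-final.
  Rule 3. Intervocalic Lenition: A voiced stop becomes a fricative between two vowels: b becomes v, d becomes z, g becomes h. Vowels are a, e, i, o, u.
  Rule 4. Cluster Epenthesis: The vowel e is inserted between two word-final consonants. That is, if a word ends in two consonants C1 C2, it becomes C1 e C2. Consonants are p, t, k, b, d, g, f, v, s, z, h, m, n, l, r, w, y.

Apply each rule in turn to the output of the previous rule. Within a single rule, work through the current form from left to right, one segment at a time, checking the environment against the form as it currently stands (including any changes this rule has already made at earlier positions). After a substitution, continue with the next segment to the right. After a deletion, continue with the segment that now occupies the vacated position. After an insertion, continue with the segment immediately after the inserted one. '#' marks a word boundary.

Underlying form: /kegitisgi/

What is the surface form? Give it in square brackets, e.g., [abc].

Rule 1 Apocope: [kegitisgi] → [kegitisg]
Rule 2 Final Obstruent Devoicing: [kegitisg] → [kegitisk]
Rule 3 Intervocalic Lenition: [kegitisk] → [kehitisk]
Rule 4 Cluster Epenthesis: [kehitisk] → [kehitisek]

[kehitisek]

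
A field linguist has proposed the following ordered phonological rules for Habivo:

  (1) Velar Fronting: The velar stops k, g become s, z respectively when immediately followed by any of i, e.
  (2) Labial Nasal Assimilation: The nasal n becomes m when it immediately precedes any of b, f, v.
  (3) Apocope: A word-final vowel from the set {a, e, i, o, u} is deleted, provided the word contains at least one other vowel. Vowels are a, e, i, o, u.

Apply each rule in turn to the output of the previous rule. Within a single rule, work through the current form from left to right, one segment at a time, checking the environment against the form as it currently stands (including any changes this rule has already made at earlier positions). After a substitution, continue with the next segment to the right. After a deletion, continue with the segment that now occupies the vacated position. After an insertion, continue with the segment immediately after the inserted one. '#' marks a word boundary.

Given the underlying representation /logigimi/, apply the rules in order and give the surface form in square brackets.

(1) Velar Fronting: [logigimi] → [lozizimi]
(2) Labial Nasal Assimilation: no change — [lozizimi]
(3) Apocope: [lozizimi] → [lozizim]

[lozizim]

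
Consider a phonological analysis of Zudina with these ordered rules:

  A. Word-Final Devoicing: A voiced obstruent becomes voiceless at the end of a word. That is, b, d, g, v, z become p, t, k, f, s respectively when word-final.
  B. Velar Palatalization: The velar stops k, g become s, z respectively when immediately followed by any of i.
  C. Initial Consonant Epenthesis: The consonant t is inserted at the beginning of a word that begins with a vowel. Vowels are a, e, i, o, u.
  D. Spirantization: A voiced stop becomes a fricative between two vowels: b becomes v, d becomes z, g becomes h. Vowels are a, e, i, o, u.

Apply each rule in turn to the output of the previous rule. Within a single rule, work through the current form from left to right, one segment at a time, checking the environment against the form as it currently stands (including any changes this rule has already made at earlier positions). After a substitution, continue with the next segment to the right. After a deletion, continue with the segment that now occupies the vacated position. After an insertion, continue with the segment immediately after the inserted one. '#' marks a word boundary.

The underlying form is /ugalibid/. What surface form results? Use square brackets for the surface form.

A Word-Final Devoicing: [ugalibid] → [ugalibit]
B Velar Palatalization: no change — [ugalibit]
C Initial Consonant Epenthesis: [ugalibit] → [tugalibit]
D Spirantization: [tugalibit] → [tuhalivit]

[tuhalivit]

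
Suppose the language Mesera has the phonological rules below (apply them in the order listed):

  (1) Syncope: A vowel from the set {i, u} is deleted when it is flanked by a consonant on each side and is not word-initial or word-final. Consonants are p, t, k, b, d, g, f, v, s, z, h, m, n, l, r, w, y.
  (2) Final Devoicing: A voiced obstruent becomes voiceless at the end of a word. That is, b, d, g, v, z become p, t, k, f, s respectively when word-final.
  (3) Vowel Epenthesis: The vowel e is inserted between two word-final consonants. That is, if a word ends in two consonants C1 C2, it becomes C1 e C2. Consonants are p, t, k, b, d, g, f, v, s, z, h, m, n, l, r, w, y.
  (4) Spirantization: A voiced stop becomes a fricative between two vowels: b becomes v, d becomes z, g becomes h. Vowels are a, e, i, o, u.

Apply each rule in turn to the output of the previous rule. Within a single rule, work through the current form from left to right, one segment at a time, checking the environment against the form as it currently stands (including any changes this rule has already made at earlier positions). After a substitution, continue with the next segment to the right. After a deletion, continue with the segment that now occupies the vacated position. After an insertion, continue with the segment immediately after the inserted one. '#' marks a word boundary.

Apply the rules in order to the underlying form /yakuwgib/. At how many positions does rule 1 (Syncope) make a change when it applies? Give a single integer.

(1) Syncope: [yakuwgib] → [yakwgb]
(2) Final Devoicing: [yakwgb] → [yakwgp]
(3) Vowel Epenthesis: [yakwgp] → [yakwgep]
(4) Spirantization: no change — [yakwgep]
Rule 1 changed 2 position(s).

2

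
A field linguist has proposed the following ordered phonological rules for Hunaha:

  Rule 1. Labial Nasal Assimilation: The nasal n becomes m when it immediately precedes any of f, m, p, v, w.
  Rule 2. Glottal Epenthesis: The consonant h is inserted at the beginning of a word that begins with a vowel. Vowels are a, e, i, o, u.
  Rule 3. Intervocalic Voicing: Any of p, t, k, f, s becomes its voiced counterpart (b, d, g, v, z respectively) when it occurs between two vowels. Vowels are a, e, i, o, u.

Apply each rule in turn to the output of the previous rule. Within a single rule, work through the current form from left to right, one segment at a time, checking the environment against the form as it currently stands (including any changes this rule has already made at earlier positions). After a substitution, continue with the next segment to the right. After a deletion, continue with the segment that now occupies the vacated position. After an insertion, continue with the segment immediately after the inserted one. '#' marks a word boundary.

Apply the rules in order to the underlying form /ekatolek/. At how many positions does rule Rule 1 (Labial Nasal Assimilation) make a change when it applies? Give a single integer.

Rule 1 Labial Nasal Assimilation: no change — [ekatolek]
Rule 2 Glottal Epenthesis: [ekatolek] → [hekatolek]
Rule 3 Intervocalic Voicing: [hekatolek] → [hegadolek]
Rule Rule 1 changed 0 position(s).

0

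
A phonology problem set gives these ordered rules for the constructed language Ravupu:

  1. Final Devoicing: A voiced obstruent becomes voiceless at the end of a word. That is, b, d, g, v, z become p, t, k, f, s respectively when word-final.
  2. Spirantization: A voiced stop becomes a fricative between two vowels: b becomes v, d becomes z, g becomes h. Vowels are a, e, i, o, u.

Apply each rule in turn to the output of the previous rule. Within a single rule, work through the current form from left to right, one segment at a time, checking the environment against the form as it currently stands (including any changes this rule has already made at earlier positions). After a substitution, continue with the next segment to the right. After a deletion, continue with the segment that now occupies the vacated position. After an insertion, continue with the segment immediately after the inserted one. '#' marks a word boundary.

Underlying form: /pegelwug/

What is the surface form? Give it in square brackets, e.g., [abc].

[pehelwuk]

1 Final Devoicing: [pegelwug] → [pegelwuk]
2 Spirantization: [pegelwuk] → [pehelwuk]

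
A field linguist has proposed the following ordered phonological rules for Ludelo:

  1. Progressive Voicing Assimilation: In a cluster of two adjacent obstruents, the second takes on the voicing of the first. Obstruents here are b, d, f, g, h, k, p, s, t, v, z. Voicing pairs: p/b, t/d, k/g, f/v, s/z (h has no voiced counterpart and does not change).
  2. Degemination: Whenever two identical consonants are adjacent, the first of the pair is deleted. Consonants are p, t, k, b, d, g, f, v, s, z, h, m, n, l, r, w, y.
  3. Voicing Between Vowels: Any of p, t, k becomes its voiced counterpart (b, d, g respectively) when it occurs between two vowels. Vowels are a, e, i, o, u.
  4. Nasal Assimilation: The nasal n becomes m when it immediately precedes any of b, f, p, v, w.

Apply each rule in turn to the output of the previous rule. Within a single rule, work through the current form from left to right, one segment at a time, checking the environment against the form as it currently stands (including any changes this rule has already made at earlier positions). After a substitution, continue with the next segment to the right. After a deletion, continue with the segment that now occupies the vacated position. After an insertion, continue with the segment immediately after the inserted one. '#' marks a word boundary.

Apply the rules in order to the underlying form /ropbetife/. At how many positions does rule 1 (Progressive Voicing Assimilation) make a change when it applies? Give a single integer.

1

1 Progressive Voicing Assimilation: [ropbetife] → [roppetife]
2 Degemination: [roppetife] → [ropetife]
3 Voicing Between Vowels: [ropetife] → [robedife]
4 Nasal Assimilation: no change — [robedife]
Rule 1 changed 1 position(s).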